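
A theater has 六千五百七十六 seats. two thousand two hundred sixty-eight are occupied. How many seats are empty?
Convert 六千五百七十六 (Chinese numeral) → 6×1000 + 5×100 + 7×10 + 6 = 6576 (decimal)
Convert two thousand two hundred sixty-eight (English words) → 2×1000 + 2×100 + 68 = 2268 (decimal)
Compute 6576 - 2268 = 4308
4308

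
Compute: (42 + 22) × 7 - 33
Parentheses first: 42 + 22 = 64
Multiply: 64 × 7 = 448
Subtract: 448 - 33 = 415
415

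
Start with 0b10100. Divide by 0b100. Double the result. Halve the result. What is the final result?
Convert 0b10100 (binary) → 16 + 4 = 20 (decimal)
Start: 20
Convert 0b100 (binary) → 4 (decimal)
20 ÷ 4 = 5
5 × 2 = 10
10 ÷ 2 = 5
5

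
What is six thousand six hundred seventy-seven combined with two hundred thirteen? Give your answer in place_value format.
Convert six thousand six hundred seventy-seven (English words) → 6×1000 + 6×100 + 77 = 6677 (decimal)
Convert two hundred thirteen (English words) → 2×100 + 13 = 213 (decimal)
Compute 6677 + 213 = 6890
Convert 6890 (decimal) → 6890 = 6×1000 + 8×100 + 9×10 → 6 thousands, 8 hundreds, 9 tens (place-value notation)
6 thousands, 8 hundreds, 9 tens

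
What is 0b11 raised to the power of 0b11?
Convert 0b11 (binary) → 2 + 1 = 3 (decimal)
Convert 0b11 (binary) → 2 + 1 = 3 (decimal)
Compute 3 ^ 3 = 27
27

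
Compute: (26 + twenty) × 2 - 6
Convert twenty (English words) → 20 (decimal)
Expression in decimal: (26 + 20) × 2 - 6
Parentheses first: 26 + 20 = 46
Multiply: 46 × 2 = 92
Subtract: 92 - 6 = 86
86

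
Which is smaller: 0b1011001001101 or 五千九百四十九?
Convert 0b1011001001101 (binary) → 4096 + 1024 + 512 + 64 + 8 + 4 + 1 = 5709 (decimal)
Convert 五千九百四十九 (Chinese numeral) → 5×1000 + 9×100 + 4×10 + 9 = 5949 (decimal)
Compare 5709 vs 5949: smaller = 5709
5709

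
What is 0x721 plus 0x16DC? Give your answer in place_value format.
Convert 0x721 (hexadecimal) → 7×256 + 2×16 + 1 = 1825 (decimal)
Convert 0x16DC (hexadecimal) → 1×4096 + 6×256 + 13×16 + 12 = 5852 (decimal)
Compute 1825 + 5852 = 7677
Convert 7677 (decimal) → 7677 = 7×1000 + 6×100 + 7×10 + 7 → 7 thousands, 6 hundreds, 7 tens, 7 ones (place-value notation)
7 thousands, 6 hundreds, 7 tens, 7 ones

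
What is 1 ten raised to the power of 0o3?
Convert 1 ten (place-value notation) → 1×10 = 10 (decimal)
Convert 0o3 (octal) → 3 (decimal)
Compute 10 ^ 3 = 1000
1000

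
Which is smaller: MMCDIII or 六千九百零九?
Convert MMCDIII (Roman numeral) → 1000 + 1000 + 400 + 1 + 1 + 1 = 2403 (decimal)
Convert 六千九百零九 (Chinese numeral) → 6×1000 + 9×100 + 9 = 6909 (decimal)
Compare 2403 vs 6909: smaller = 2403
2403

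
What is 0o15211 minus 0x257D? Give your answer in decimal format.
Convert 0o15211 (octal) → 1×4096 + 5×512 + 2×64 + 1×8 + 1 = 6793 (decimal)
Convert 0x257D (hexadecimal) → 2×4096 + 5×256 + 7×16 + 13 = 9597 (decimal)
Compute 6793 - 9597 = -2804
-2804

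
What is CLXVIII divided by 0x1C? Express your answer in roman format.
Convert CLXVIII (Roman numeral) → 100 + 50 + 10 + 5 + 1 + 1 + 1 = 168 (decimal)
Convert 0x1C (hexadecimal) → 1×16 + 12 = 28 (decimal)
Compute 168 ÷ 28 = 6
Convert 6 (decimal) → 6 = 5 + 1 → VI (Roman numeral)
VI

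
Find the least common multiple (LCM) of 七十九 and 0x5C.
Convert 七十九 (Chinese numeral) → 7×10 + 9 = 79 (decimal)
Convert 0x5C (hexadecimal) → 5×16 + 12 = 92 (decimal)
Compute lcm(79, 92) = 7268
7268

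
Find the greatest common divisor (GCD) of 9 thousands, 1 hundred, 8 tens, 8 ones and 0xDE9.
Convert 9 thousands, 1 hundred, 8 tens, 8 ones (place-value notation) → 9×1000 + 1×100 + 8×10 + 8 = 9188 (decimal)
Convert 0xDE9 (hexadecimal) → 13×256 + 14×16 + 9 = 3561 (decimal)
Compute gcd(9188, 3561) = 1
1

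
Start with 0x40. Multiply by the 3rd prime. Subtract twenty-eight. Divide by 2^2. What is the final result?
Convert 0x40 (hexadecimal) → 4×16 = 64 (decimal)
Start: 64
Convert the 3rd prime (prime index) → 5 (decimal)
64 × 5 = 320
Convert twenty-eight (English words) → 28 (decimal)
320 - 28 = 292
Convert 2^2 (power) → 4 (decimal)
292 ÷ 4 = 73
73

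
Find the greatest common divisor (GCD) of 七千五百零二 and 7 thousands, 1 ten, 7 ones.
Convert 七千五百零二 (Chinese numeral) → 7×1000 + 5×100 + 2 = 7502 (decimal)
Convert 7 thousands, 1 ten, 7 ones (place-value notation) → 7×1000 + 1×10 + 7 = 7017 (decimal)
Compute gcd(7502, 7017) = 1
1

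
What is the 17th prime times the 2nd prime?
Convert the 17th prime (prime index) → 59 (decimal)
Convert the 2nd prime (prime index) → 3 (decimal)
Compute 59 × 3 = 177
177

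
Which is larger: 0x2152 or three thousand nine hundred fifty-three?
Convert 0x2152 (hexadecimal) → 2×4096 + 1×256 + 5×16 + 2 = 8530 (decimal)
Convert three thousand nine hundred fifty-three (English words) → 3×1000 + 9×100 + 53 = 3953 (decimal)
Compare 8530 vs 3953: larger = 8530
8530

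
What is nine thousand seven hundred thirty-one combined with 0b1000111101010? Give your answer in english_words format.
Convert nine thousand seven hundred thirty-one (English words) → 9×1000 + 7×100 + 31 = 9731 (decimal)
Convert 0b1000111101010 (binary) → 4096 + 256 + 128 + 64 + 32 + 8 + 2 = 4586 (decimal)
Compute 9731 + 4586 = 14317
Convert 14317 (decimal) → 14317 = 14×1000 + 3×100 + 17 → fourteen thousand three hundred seventeen (English words)
fourteen thousand three hundred seventeen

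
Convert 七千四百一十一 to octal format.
Convert 七千四百一十一 (Chinese numeral) → 7×1000 + 4×100 + 1×10 + 1 = 7411 (decimal)
Convert 7411 (decimal) → 7411 = 1×4096 + 6×512 + 3×64 + 6×8 + 3 → 0o16363 (octal)
0o16363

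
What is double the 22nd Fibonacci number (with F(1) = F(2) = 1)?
The 22nd Fibonacci number (with F(1) = F(2) = 1) = 17711
Compute 17711 × 2 = 35422
35422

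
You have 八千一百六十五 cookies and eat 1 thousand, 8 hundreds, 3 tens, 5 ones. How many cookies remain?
Convert 八千一百六十五 (Chinese numeral) → 8×1000 + 1×100 + 6×10 + 5 = 8165 (decimal)
Convert 1 thousand, 8 hundreds, 3 tens, 5 ones (place-value notation) → 1×1000 + 8×100 + 3×10 + 5 = 1835 (decimal)
Compute 8165 - 1835 = 6330
6330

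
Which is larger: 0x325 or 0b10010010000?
Convert 0x325 (hexadecimal) → 3×256 + 2×16 + 5 = 805 (decimal)
Convert 0b10010010000 (binary) → 1024 + 128 + 16 = 1168 (decimal)
Compare 805 vs 1168: larger = 1168
1168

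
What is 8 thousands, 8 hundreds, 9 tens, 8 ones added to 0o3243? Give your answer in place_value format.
Convert 8 thousands, 8 hundreds, 9 tens, 8 ones (place-value notation) → 8×1000 + 8×100 + 9×10 + 8 = 8898 (decimal)
Convert 0o3243 (octal) → 3×512 + 2×64 + 4×8 + 3 = 1699 (decimal)
Compute 8898 + 1699 = 10597
Convert 10597 (decimal) → 10597 = 10×1000 + 5×100 + 9×10 + 7 → 10 thousands, 5 hundreds, 9 tens, 7 ones (place-value notation)
10 thousands, 5 hundreds, 9 tens, 7 ones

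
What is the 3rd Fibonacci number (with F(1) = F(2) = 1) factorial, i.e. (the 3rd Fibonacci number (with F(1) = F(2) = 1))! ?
Convert the 3rd Fibonacci number (with F(1) = F(2) = 1) (Fibonacci index) → 1, 1, 2 → 2 (decimal)
Compute 2! = 2
2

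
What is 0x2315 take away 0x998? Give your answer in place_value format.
Convert 0x2315 (hexadecimal) → 2×4096 + 3×256 + 1×16 + 5 = 8981 (decimal)
Convert 0x998 (hexadecimal) → 9×256 + 9×16 + 8 = 2456 (decimal)
Compute 8981 - 2456 = 6525
Convert 6525 (decimal) → 6525 = 6×1000 + 5×100 + 2×10 + 5 → 6 thousands, 5 hundreds, 2 tens, 5 ones (place-value notation)
6 thousands, 5 hundreds, 2 tens, 5 ones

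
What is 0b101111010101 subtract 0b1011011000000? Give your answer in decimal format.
Convert 0b101111010101 (binary) → 2048 + 512 + 256 + 128 + 64 + 16 + 4 + 1 = 3029 (decimal)
Convert 0b1011011000000 (binary) → 4096 + 1024 + 512 + 128 + 64 = 5824 (decimal)
Compute 3029 - 5824 = -2795
-2795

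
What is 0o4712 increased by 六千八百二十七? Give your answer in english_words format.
Convert 0o4712 (octal) → 4×512 + 7×64 + 1×8 + 2 = 2506 (decimal)
Convert 六千八百二十七 (Chinese numeral) → 6×1000 + 8×100 + 2×10 + 7 = 6827 (decimal)
Compute 2506 + 6827 = 9333
Convert 9333 (decimal) → 9333 = 9×1000 + 3×100 + 33 → nine thousand three hundred thirty-three (English words)
nine thousand three hundred thirty-three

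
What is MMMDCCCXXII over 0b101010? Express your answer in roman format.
Convert MMMDCCCXXII (Roman numeral) → 1000 + 1000 + 1000 + 500 + 100 + 100 + 100 + 10 + 10 + 1 + 1 = 3822 (decimal)
Convert 0b101010 (binary) → 32 + 8 + 2 = 42 (decimal)
Compute 3822 ÷ 42 = 91
Convert 91 (decimal) → 91 = 90 + 1 → XCI (Roman numeral)
XCI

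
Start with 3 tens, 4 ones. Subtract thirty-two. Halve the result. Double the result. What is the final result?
Convert 3 tens, 4 ones (place-value notation) → 3×10 + 4 = 34 (decimal)
Start: 34
Convert thirty-two (English words) → 32 (decimal)
34 - 32 = 2
2 ÷ 2 = 1
1 × 2 = 2
2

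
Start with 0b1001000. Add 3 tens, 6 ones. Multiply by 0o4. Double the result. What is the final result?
Convert 0b1001000 (binary) → 64 + 8 = 72 (decimal)
Start: 72
Convert 3 tens, 6 ones (place-value notation) → 3×10 + 6 = 36 (decimal)
72 + 36 = 108
Convert 0o4 (octal) → 4 (decimal)
108 × 4 = 432
432 × 2 = 864
864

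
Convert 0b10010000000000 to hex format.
Convert 0b10010000000000 (binary) → 8192 + 1024 = 9216 (decimal)
Convert 9216 (decimal) → 9216 = 2×4096 + 4×256 → 0x2400 (hexadecimal)
0x2400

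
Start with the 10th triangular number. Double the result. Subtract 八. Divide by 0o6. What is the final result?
Convert the 10th triangular number (triangular index) → 10×11/2 = 55 (decimal)
Start: 55
55 × 2 = 110
Convert 八 (Chinese numeral) → 8 (decimal)
110 - 8 = 102
Convert 0o6 (octal) → 6 (decimal)
102 ÷ 6 = 17
17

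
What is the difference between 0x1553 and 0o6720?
Convert 0x1553 (hexadecimal) → 1×4096 + 5×256 + 5×16 + 3 = 5459 (decimal)
Convert 0o6720 (octal) → 6×512 + 7×64 + 2×8 = 3536 (decimal)
Difference: |5459 - 3536| = 1923
1923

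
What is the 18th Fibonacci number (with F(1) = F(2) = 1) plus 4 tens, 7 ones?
The 18th Fibonacci number (with F(1) = F(2) = 1) = 2584
Convert 4 tens, 7 ones (place-value notation) → 4×10 + 7 = 47 (decimal)
Compute 2584 + 47 = 2631
2631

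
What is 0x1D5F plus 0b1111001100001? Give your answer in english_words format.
Convert 0x1D5F (hexadecimal) → 1×4096 + 13×256 + 5×16 + 15 = 7519 (decimal)
Convert 0b1111001100001 (binary) → 4096 + 2048 + 1024 + 512 + 64 + 32 + 1 = 7777 (decimal)
Compute 7519 + 7777 = 15296
Convert 15296 (decimal) → 15296 = 15×1000 + 2×100 + 96 → fifteen thousand two hundred ninety-six (English words)
fifteen thousand two hundred ninety-six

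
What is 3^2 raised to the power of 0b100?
Convert 3^2 (power) → 9 (decimal)
Convert 0b100 (binary) → 4 (decimal)
Compute 9 ^ 4 = 6561
6561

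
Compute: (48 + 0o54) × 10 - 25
Convert 0o54 (octal) → 5×8 + 4 = 44 (decimal)
Expression in decimal: (48 + 44) × 10 - 25
Parentheses first: 48 + 44 = 92
Multiply: 92 × 10 = 920
Subtract: 920 - 25 = 895
895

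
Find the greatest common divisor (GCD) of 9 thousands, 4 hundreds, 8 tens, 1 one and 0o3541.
Convert 9 thousands, 4 hundreds, 8 tens, 1 one (place-value notation) → 9×1000 + 4×100 + 8×10 + 1 = 9481 (decimal)
Convert 0o3541 (octal) → 3×512 + 5×64 + 4×8 + 1 = 1889 (decimal)
Compute gcd(9481, 1889) = 1
1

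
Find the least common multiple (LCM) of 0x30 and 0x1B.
Convert 0x30 (hexadecimal) → 3×16 = 48 (decimal)
Convert 0x1B (hexadecimal) → 1×16 + 11 = 27 (decimal)
Compute lcm(48, 27) = 432
432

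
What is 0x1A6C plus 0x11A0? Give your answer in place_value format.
Convert 0x1A6C (hexadecimal) → 1×4096 + 10×256 + 6×16 + 12 = 6764 (decimal)
Convert 0x11A0 (hexadecimal) → 1×4096 + 1×256 + 10×16 = 4512 (decimal)
Compute 6764 + 4512 = 11276
Convert 11276 (decimal) → 11276 = 11×1000 + 2×100 + 7×10 + 6 → 11 thousands, 2 hundreds, 7 tens, 6 ones (place-value notation)
11 thousands, 2 hundreds, 7 tens, 6 ones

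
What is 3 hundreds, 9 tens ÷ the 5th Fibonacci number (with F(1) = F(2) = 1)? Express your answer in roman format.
Convert 3 hundreds, 9 tens (place-value notation) → 3×100 + 9×10 = 390 (decimal)
Convert the 5th Fibonacci number (with F(1) = F(2) = 1) (Fibonacci index) → 1, 1, 2, 3, 5 → 5 (decimal)
Compute 390 ÷ 5 = 78
Convert 78 (decimal) → 78 = 50 + 10 + 10 + 5 + 1 + 1 + 1 → LXXVIII (Roman numeral)
LXXVIII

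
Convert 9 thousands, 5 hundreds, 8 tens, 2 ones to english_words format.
Convert 9 thousands, 5 hundreds, 8 tens, 2 ones (place-value notation) → 9×1000 + 5×100 + 8×10 + 2 = 9582 (decimal)
Convert 9582 (decimal) → 9582 = 9×1000 + 5×100 + 82 → nine thousand five hundred eighty-two (English words)
nine thousand five hundred eighty-two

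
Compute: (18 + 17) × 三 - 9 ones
Convert 三 (Chinese numeral) → 3 (decimal)
Convert 9 ones (place-value notation) → 9 (decimal)
Expression in decimal: (18 + 17) × 3 - 9
Parentheses first: 18 + 17 = 35
Multiply: 35 × 3 = 105
Subtract: 105 - 9 = 96
96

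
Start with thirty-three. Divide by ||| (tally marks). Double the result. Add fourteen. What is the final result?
Convert thirty-three (English words) → 33 (decimal)
Start: 33
Convert ||| (tally marks) → 3 (decimal)
33 ÷ 3 = 11
11 × 2 = 22
Convert fourteen (English words) → 14 (decimal)
22 + 14 = 36
36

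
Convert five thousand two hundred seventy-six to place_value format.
Convert five thousand two hundred seventy-six (English words) → 5×1000 + 2×100 + 76 = 5276 (decimal)
Convert 5276 (decimal) → 5276 = 5×1000 + 2×100 + 7×10 + 6 → 5 thousands, 2 hundreds, 7 tens, 6 ones (place-value notation)
5 thousands, 2 hundreds, 7 tens, 6 ones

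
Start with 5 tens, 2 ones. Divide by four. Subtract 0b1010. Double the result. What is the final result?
Convert 5 tens, 2 ones (place-value notation) → 5×10 + 2 = 52 (decimal)
Start: 52
Convert four (English words) → 4 (decimal)
52 ÷ 4 = 13
Convert 0b1010 (binary) → 8 + 2 = 10 (decimal)
13 - 10 = 3
3 × 2 = 6
6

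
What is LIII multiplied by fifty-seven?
Convert LIII (Roman numeral) → 50 + 1 + 1 + 1 = 53 (decimal)
Convert fifty-seven (English words) → 57 (decimal)
Compute 53 × 57 = 3021
3021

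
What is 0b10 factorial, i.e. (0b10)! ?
Convert 0b10 (binary) → 2 (decimal)
Compute 2! = 2
2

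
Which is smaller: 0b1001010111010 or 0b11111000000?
Convert 0b1001010111010 (binary) → 4096 + 512 + 128 + 32 + 16 + 8 + 2 = 4794 (decimal)
Convert 0b11111000000 (binary) → 1024 + 512 + 256 + 128 + 64 = 1984 (decimal)
Compare 4794 vs 1984: smaller = 1984
1984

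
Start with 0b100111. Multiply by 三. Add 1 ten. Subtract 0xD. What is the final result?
Convert 0b100111 (binary) → 32 + 4 + 2 + 1 = 39 (decimal)
Start: 39
Convert 三 (Chinese numeral) → 3 (decimal)
39 × 3 = 117
Convert 1 ten (place-value notation) → 1×10 = 10 (decimal)
117 + 10 = 127
Convert 0xD (hexadecimal) → 13 (decimal)
127 - 13 = 114
114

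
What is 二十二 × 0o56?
Convert 二十二 (Chinese numeral) → 2×10 + 2 = 22 (decimal)
Convert 0o56 (octal) → 5×8 + 6 = 46 (decimal)
Compute 22 × 46 = 1012
1012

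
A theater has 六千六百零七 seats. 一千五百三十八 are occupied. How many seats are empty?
Convert 六千六百零七 (Chinese numeral) → 6×1000 + 6×100 + 7 = 6607 (decimal)
Convert 一千五百三十八 (Chinese numeral) → 1×1000 + 5×100 + 3×10 + 8 = 1538 (decimal)
Compute 6607 - 1538 = 5069
5069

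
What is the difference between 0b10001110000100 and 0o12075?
Convert 0b10001110000100 (binary) → 8192 + 512 + 256 + 128 + 4 = 9092 (decimal)
Convert 0o12075 (octal) → 1×4096 + 2×512 + 7×8 + 5 = 5181 (decimal)
Difference: |9092 - 5181| = 3911
3911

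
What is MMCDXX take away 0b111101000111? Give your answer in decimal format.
Convert MMCDXX (Roman numeral) → 1000 + 1000 + 400 + 10 + 10 = 2420 (decimal)
Convert 0b111101000111 (binary) → 2048 + 1024 + 512 + 256 + 64 + 4 + 2 + 1 = 3911 (decimal)
Compute 2420 - 3911 = -1491
-1491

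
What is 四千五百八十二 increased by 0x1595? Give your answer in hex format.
Convert 四千五百八十二 (Chinese numeral) → 4×1000 + 5×100 + 8×10 + 2 = 4582 (decimal)
Convert 0x1595 (hexadecimal) → 1×4096 + 5×256 + 9×16 + 5 = 5525 (decimal)
Compute 4582 + 5525 = 10107
Convert 10107 (decimal) → 10107 = 2×4096 + 7×256 + 7×16 + 11 → 0x277B (hexadecimal)
0x277B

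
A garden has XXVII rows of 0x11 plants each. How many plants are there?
Convert 0x11 (hexadecimal) → 1×16 + 1 = 17 (decimal)
Convert XXVII (Roman numeral) → 10 + 10 + 5 + 1 + 1 = 27 (decimal)
Compute 17 × 27 = 459
459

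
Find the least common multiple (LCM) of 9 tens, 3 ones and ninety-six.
Convert 9 tens, 3 ones (place-value notation) → 9×10 + 3 = 93 (decimal)
Convert ninety-six (English words) → 96 (decimal)
Compute lcm(93, 96) = 2976
2976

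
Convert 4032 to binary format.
Convert 4032 (decimal) → 4032 = 2048 + 1024 + 512 + 256 + 128 + 64 → 0b111111000000 (binary)
0b111111000000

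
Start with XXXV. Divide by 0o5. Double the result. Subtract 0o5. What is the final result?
Convert XXXV (Roman numeral) → 10 + 10 + 10 + 5 = 35 (decimal)
Start: 35
Convert 0o5 (octal) → 5 (decimal)
35 ÷ 5 = 7
7 × 2 = 14
Convert 0o5 (octal) → 5 (decimal)
14 - 5 = 9
9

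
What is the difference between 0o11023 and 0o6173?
Convert 0o11023 (octal) → 1×4096 + 1×512 + 2×8 + 3 = 4627 (decimal)
Convert 0o6173 (octal) → 6×512 + 1×64 + 7×8 + 3 = 3195 (decimal)
Difference: |4627 - 3195| = 1432
1432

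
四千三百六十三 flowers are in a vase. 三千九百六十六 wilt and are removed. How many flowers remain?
Convert 四千三百六十三 (Chinese numeral) → 4×1000 + 3×100 + 6×10 + 3 = 4363 (decimal)
Convert 三千九百六十六 (Chinese numeral) → 3×1000 + 9×100 + 6×10 + 6 = 3966 (decimal)
Compute 4363 - 3966 = 397
397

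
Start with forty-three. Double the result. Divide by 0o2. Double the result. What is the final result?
Convert forty-three (English words) → 43 (decimal)
Start: 43
43 × 2 = 86
Convert 0o2 (octal) → 2 (decimal)
86 ÷ 2 = 43
43 × 2 = 86
86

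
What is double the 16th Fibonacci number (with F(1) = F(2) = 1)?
The 16th Fibonacci number (with F(1) = F(2) = 1) = 987
Compute 987 × 2 = 1974
1974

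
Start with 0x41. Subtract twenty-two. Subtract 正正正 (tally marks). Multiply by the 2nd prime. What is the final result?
Convert 0x41 (hexadecimal) → 4×16 + 1 = 65 (decimal)
Start: 65
Convert twenty-two (English words) → 22 (decimal)
65 - 22 = 43
Convert 正正正 (tally marks) → 5 + 5 + 5 = 15 (decimal)
43 - 15 = 28
Convert the 2nd prime (prime index) → 3 (decimal)
28 × 3 = 84
84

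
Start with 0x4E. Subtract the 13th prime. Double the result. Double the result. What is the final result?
Convert 0x4E (hexadecimal) → 4×16 + 14 = 78 (decimal)
Start: 78
Convert the 13th prime (prime index) → 41 (decimal)
78 - 41 = 37
37 × 2 = 74
74 × 2 = 148
148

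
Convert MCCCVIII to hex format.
Convert MCCCVIII (Roman numeral) → 1000 + 100 + 100 + 100 + 5 + 1 + 1 + 1 = 1308 (decimal)
Convert 1308 (decimal) → 1308 = 5×256 + 1×16 + 12 → 0x51C (hexadecimal)
0x51C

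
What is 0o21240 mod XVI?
Convert 0o21240 (octal) → 2×4096 + 1×512 + 2×64 + 4×8 = 8864 (decimal)
Convert XVI (Roman numeral) → 10 + 5 + 1 = 16 (decimal)
Compute 8864 mod 16 = 0
0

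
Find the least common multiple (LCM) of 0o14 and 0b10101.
Convert 0o14 (octal) → 1×8 + 4 = 12 (decimal)
Convert 0b10101 (binary) → 16 + 4 + 1 = 21 (decimal)
Compute lcm(12, 21) = 84
84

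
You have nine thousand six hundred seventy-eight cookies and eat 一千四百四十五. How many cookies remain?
Convert nine thousand six hundred seventy-eight (English words) → 9×1000 + 6×100 + 78 = 9678 (decimal)
Convert 一千四百四十五 (Chinese numeral) → 1×1000 + 4×100 + 4×10 + 5 = 1445 (decimal)
Compute 9678 - 1445 = 8233
8233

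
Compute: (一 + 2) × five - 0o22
Convert 一 (Chinese numeral) → 1 (decimal)
Convert five (English words) → 5 (decimal)
Convert 0o22 (octal) → 2×8 + 2 = 18 (decimal)
Expression in decimal: (1 + 2) × 5 - 18
Parentheses first: 1 + 2 = 3
Multiply: 3 × 5 = 15
Subtract: 15 - 18 = -3
-3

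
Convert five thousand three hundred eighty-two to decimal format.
Convert five thousand three hundred eighty-two (English words) → 5×1000 + 3×100 + 82 = 5382 (decimal)
5382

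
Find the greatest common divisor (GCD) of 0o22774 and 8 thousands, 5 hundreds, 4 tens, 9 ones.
Convert 0o22774 (octal) → 2×4096 + 2×512 + 7×64 + 7×8 + 4 = 9724 (decimal)
Convert 8 thousands, 5 hundreds, 4 tens, 9 ones (place-value notation) → 8×1000 + 5×100 + 4×10 + 9 = 8549 (decimal)
Compute gcd(9724, 8549) = 1
1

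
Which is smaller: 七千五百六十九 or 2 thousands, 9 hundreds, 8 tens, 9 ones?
Convert 七千五百六十九 (Chinese numeral) → 7×1000 + 5×100 + 6×10 + 9 = 7569 (decimal)
Convert 2 thousands, 9 hundreds, 8 tens, 9 ones (place-value notation) → 2×1000 + 9×100 + 8×10 + 9 = 2989 (decimal)
Compare 7569 vs 2989: smaller = 2989
2989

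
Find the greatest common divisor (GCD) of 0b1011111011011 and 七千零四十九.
Convert 0b1011111011011 (binary) → 4096 + 1024 + 512 + 256 + 128 + 64 + 16 + 8 + 2 + 1 = 6107 (decimal)
Convert 七千零四十九 (Chinese numeral) → 7×1000 + 4×10 + 9 = 7049 (decimal)
Compute gcd(6107, 7049) = 1
1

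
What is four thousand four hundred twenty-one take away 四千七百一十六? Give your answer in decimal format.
Convert four thousand four hundred twenty-one (English words) → 4×1000 + 4×100 + 21 = 4421 (decimal)
Convert 四千七百一十六 (Chinese numeral) → 4×1000 + 7×100 + 1×10 + 6 = 4716 (decimal)
Compute 4421 - 4716 = -295
-295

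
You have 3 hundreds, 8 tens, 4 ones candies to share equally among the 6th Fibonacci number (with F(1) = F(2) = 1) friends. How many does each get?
Convert 3 hundreds, 8 tens, 4 ones (place-value notation) → 3×100 + 8×10 + 4 = 384 (decimal)
Convert the 6th Fibonacci number (with F(1) = F(2) = 1) (Fibonacci index) → 1, 1, 2, 3, 5, 8 → 8 (decimal)
Compute 384 ÷ 8 = 48
48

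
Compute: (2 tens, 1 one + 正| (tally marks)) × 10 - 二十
Convert 2 tens, 1 one (place-value notation) → 2×10 + 1 = 21 (decimal)
Convert 正| (tally marks) → 5 + 1 = 6 (decimal)
Convert 二十 (Chinese numeral) → 2×10 = 20 (decimal)
Expression in decimal: (21 + 6) × 10 - 20
Parentheses first: 21 + 6 = 27
Multiply: 27 × 10 = 270
Subtract: 270 - 20 = 250
250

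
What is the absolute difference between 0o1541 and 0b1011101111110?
Convert 0o1541 (octal) → 1×512 + 5×64 + 4×8 + 1 = 865 (decimal)
Convert 0b1011101111110 (binary) → 4096 + 1024 + 512 + 256 + 64 + 32 + 16 + 8 + 4 + 2 = 6014 (decimal)
Compute |865 - 6014| = 5149
5149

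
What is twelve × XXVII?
Convert twelve (English words) → 12 (decimal)
Convert XXVII (Roman numeral) → 10 + 10 + 5 + 1 + 1 = 27 (decimal)
Compute 12 × 27 = 324
324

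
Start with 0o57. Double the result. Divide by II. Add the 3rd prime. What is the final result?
Convert 0o57 (octal) → 5×8 + 7 = 47 (decimal)
Start: 47
47 × 2 = 94
Convert II (Roman numeral) → 1 + 1 = 2 (decimal)
94 ÷ 2 = 47
Convert the 3rd prime (prime index) → 5 (decimal)
47 + 5 = 52
52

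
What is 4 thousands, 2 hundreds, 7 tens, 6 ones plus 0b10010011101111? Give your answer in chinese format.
Convert 4 thousands, 2 hundreds, 7 tens, 6 ones (place-value notation) → 4×1000 + 2×100 + 7×10 + 6 = 4276 (decimal)
Convert 0b10010011101111 (binary) → 8192 + 1024 + 128 + 64 + 32 + 8 + 4 + 2 + 1 = 9455 (decimal)
Compute 4276 + 9455 = 13731
Convert 13731 (decimal) → 13731 = 1×10000 + 3×1000 + 7×100 + 3×10 + 1 → 一万三千七百三十一 (Chinese numeral)
一万三千七百三十一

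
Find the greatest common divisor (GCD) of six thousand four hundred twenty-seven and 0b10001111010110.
Convert six thousand four hundred twenty-seven (English words) → 6×1000 + 4×100 + 27 = 6427 (decimal)
Convert 0b10001111010110 (binary) → 8192 + 512 + 256 + 128 + 64 + 16 + 4 + 2 = 9174 (decimal)
Compute gcd(6427, 9174) = 1
1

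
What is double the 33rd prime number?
The 33rd prime number = 137
Compute 137 × 2 = 274
274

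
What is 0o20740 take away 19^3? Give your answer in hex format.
Convert 0o20740 (octal) → 2×4096 + 7×64 + 4×8 = 8672 (decimal)
Convert 19^3 (power) → 6859 (decimal)
Compute 8672 - 6859 = 1813
Convert 1813 (decimal) → 1813 = 7×256 + 1×16 + 5 → 0x715 (hexadecimal)
0x715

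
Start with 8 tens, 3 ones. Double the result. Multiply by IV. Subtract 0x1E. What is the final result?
Convert 8 tens, 3 ones (place-value notation) → 8×10 + 3 = 83 (decimal)
Start: 83
83 × 2 = 166
Convert IV (Roman numeral) → 4 (decimal)
166 × 4 = 664
Convert 0x1E (hexadecimal) → 1×16 + 14 = 30 (decimal)
664 - 30 = 634
634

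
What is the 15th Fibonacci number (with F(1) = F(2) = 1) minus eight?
The 15th Fibonacci number (with F(1) = F(2) = 1): 1, 1, 2, 3, 5, 8, 13, 21, 34, 55, 89, 144, 233, 377, 610 → 610
Convert eight (English words) → 8 (decimal)
Compute 610 - 8 = 602
602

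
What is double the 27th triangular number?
The 27th triangular number = 27×28/2 = 378
Compute 378 × 2 = 756
756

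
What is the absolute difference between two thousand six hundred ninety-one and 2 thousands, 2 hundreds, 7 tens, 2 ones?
Convert two thousand six hundred ninety-one (English words) → 2×1000 + 6×100 + 91 = 2691 (decimal)
Convert 2 thousands, 2 hundreds, 7 tens, 2 ones (place-value notation) → 2×1000 + 2×100 + 7×10 + 2 = 2272 (decimal)
Compute |2691 - 2272| = 419
419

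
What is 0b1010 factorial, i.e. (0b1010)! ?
Convert 0b1010 (binary) → 8 + 2 = 10 (decimal)
Compute 10! = 3628800
3628800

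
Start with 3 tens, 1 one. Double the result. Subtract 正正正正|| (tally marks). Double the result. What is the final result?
Convert 3 tens, 1 one (place-value notation) → 3×10 + 1 = 31 (decimal)
Start: 31
31 × 2 = 62
Convert 正正正正|| (tally marks) → 5 + 5 + 5 + 5 + 2 = 22 (decimal)
62 - 22 = 40
40 × 2 = 80
80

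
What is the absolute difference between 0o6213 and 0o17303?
Convert 0o6213 (octal) → 6×512 + 2×64 + 1×8 + 3 = 3211 (decimal)
Convert 0o17303 (octal) → 1×4096 + 7×512 + 3×64 + 3 = 7875 (decimal)
Compute |3211 - 7875| = 4664
4664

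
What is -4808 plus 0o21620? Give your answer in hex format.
Convert 0o21620 (octal) → 2×4096 + 1×512 + 6×64 + 2×8 = 9104 (decimal)
Compute -4808 + 9104 = 4296
Convert 4296 (decimal) → 4296 = 1×4096 + 12×16 + 8 → 0x10C8 (hexadecimal)
0x10C8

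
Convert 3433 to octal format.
Convert 3433 (decimal) → 3433 = 6×512 + 5×64 + 5×8 + 1 → 0o6551 (octal)
0o6551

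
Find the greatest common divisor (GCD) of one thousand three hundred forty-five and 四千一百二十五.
Convert one thousand three hundred forty-five (English words) → 1×1000 + 3×100 + 45 = 1345 (decimal)
Convert 四千一百二十五 (Chinese numeral) → 4×1000 + 1×100 + 2×10 + 5 = 4125 (decimal)
Compute gcd(1345, 4125) = 5
5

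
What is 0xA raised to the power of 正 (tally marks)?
Convert 0xA (hexadecimal) → 10 (decimal)
Convert 正 (tally marks) → 5 (decimal)
Compute 10 ^ 5 = 100000
100000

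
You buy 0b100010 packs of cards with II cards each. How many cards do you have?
Convert II (Roman numeral) → 1 + 1 = 2 (decimal)
Convert 0b100010 (binary) → 32 + 2 = 34 (decimal)
Compute 2 × 34 = 68
68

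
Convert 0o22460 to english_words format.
Convert 0o22460 (octal) → 2×4096 + 2×512 + 4×64 + 6×8 = 9520 (decimal)
Convert 9520 (decimal) → 9520 = 9×1000 + 5×100 + 20 → nine thousand five hundred twenty (English words)
nine thousand five hundred twenty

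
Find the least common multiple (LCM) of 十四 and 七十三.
Convert 十四 (Chinese numeral) → 1×10 + 4 = 14 (decimal)
Convert 七十三 (Chinese numeral) → 7×10 + 3 = 73 (decimal)
Compute lcm(14, 73) = 1022
1022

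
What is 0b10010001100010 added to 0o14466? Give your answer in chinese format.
Convert 0b10010001100010 (binary) → 8192 + 1024 + 64 + 32 + 2 = 9314 (decimal)
Convert 0o14466 (octal) → 1×4096 + 4×512 + 4×64 + 6×8 + 6 = 6454 (decimal)
Compute 9314 + 6454 = 15768
Convert 15768 (decimal) → 15768 = 1×10000 + 5×1000 + 7×100 + 6×10 + 8 → 一万五千七百六十八 (Chinese numeral)
一万五千七百六十八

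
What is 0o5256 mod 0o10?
Convert 0o5256 (octal) → 5×512 + 2×64 + 5×8 + 6 = 2734 (decimal)
Convert 0o10 (octal) → 1×8 = 8 (decimal)
Compute 2734 mod 8 = 6
6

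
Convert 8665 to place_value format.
Convert 8665 (decimal) → 8665 = 8×1000 + 6×100 + 6×10 + 5 → 8 thousands, 6 hundreds, 6 tens, 5 ones (place-value notation)
8 thousands, 6 hundreds, 6 tens, 5 ones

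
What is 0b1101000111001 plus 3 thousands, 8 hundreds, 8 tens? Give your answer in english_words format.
Convert 0b1101000111001 (binary) → 4096 + 2048 + 512 + 32 + 16 + 8 + 1 = 6713 (decimal)
Convert 3 thousands, 8 hundreds, 8 tens (place-value notation) → 3×1000 + 8×100 + 8×10 = 3880 (decimal)
Compute 6713 + 3880 = 10593
Convert 10593 (decimal) → 10593 = 10×1000 + 5×100 + 93 → ten thousand five hundred ninety-three (English words)
ten thousand five hundred ninety-three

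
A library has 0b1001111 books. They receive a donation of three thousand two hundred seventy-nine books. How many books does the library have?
Convert 0b1001111 (binary) → 64 + 8 + 4 + 2 + 1 = 79 (decimal)
Convert three thousand two hundred seventy-nine (English words) → 3×1000 + 2×100 + 79 = 3279 (decimal)
Compute 79 + 3279 = 3358
3358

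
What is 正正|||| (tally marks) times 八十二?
Convert 正正|||| (tally marks) → 5 + 5 + 4 = 14 (decimal)
Convert 八十二 (Chinese numeral) → 8×10 + 2 = 82 (decimal)
Compute 14 × 82 = 1148
1148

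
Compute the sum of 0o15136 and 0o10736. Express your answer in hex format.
Convert 0o15136 (octal) → 1×4096 + 5×512 + 1×64 + 3×8 + 6 = 6750 (decimal)
Convert 0o10736 (octal) → 1×4096 + 7×64 + 3×8 + 6 = 4574 (decimal)
Compute 6750 + 4574 = 11324
Convert 11324 (decimal) → 11324 = 2×4096 + 12×256 + 3×16 + 12 → 0x2C3C (hexadecimal)
0x2C3C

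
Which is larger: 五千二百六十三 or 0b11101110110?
Convert 五千二百六十三 (Chinese numeral) → 5×1000 + 2×100 + 6×10 + 3 = 5263 (decimal)
Convert 0b11101110110 (binary) → 1024 + 512 + 256 + 64 + 32 + 16 + 4 + 2 = 1910 (decimal)
Compare 5263 vs 1910: larger = 5263
5263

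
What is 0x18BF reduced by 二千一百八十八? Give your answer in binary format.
Convert 0x18BF (hexadecimal) → 1×4096 + 8×256 + 11×16 + 15 = 6335 (decimal)
Convert 二千一百八十八 (Chinese numeral) → 2×1000 + 1×100 + 8×10 + 8 = 2188 (decimal)
Compute 6335 - 2188 = 4147
Convert 4147 (decimal) → 4147 = 4096 + 32 + 16 + 2 + 1 → 0b1000000110011 (binary)
0b1000000110011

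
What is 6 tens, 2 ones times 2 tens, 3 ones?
Convert 6 tens, 2 ones (place-value notation) → 6×10 + 2 = 62 (decimal)
Convert 2 tens, 3 ones (place-value notation) → 2×10 + 3 = 23 (decimal)
Compute 62 × 23 = 1426
1426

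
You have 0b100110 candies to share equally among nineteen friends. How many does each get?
Convert 0b100110 (binary) → 32 + 4 + 2 = 38 (decimal)
Convert nineteen (English words) → 19 (decimal)
Compute 38 ÷ 19 = 2
2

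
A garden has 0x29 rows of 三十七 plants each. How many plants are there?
Convert 三十七 (Chinese numeral) → 3×10 + 7 = 37 (decimal)
Convert 0x29 (hexadecimal) → 2×16 + 9 = 41 (decimal)
Compute 37 × 41 = 1517
1517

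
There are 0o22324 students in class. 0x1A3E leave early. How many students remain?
Convert 0o22324 (octal) → 2×4096 + 2×512 + 3×64 + 2×8 + 4 = 9428 (decimal)
Convert 0x1A3E (hexadecimal) → 1×4096 + 10×256 + 3×16 + 14 = 6718 (decimal)
Compute 9428 - 6718 = 2710
2710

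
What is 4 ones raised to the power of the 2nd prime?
Convert 4 ones (place-value notation) → 4 (decimal)
Convert the 2nd prime (prime index) → 3 (decimal)
Compute 4 ^ 3 = 64
64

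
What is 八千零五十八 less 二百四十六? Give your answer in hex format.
Convert 八千零五十八 (Chinese numeral) → 8×1000 + 5×10 + 8 = 8058 (decimal)
Convert 二百四十六 (Chinese numeral) → 2×100 + 4×10 + 6 = 246 (decimal)
Compute 8058 - 246 = 7812
Convert 7812 (decimal) → 7812 = 1×4096 + 14×256 + 8×16 + 4 → 0x1E84 (hexadecimal)
0x1E84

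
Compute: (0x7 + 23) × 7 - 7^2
Convert 0x7 (hexadecimal) → 7 (decimal)
Convert 7^2 (power) → 49 (decimal)
Expression in decimal: (7 + 23) × 7 - 49
Parentheses first: 7 + 23 = 30
Multiply: 30 × 7 = 210
Subtract: 210 - 49 = 161
161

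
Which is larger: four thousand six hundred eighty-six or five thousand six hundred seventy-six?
Convert four thousand six hundred eighty-six (English words) → 4×1000 + 6×100 + 86 = 4686 (decimal)
Convert five thousand six hundred seventy-six (English words) → 5×1000 + 6×100 + 76 = 5676 (decimal)
Compare 4686 vs 5676: larger = 5676
5676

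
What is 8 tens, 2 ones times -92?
Convert 8 tens, 2 ones (place-value notation) → 8×10 + 2 = 82 (decimal)
Compute 82 × -92 = -7544
-7544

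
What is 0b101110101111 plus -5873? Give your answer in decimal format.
Convert 0b101110101111 (binary) → 2048 + 512 + 256 + 128 + 32 + 8 + 4 + 2 + 1 = 2991 (decimal)
Compute 2991 + -5873 = -2882
-2882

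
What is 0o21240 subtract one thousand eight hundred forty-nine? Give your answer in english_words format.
Convert 0o21240 (octal) → 2×4096 + 1×512 + 2×64 + 4×8 = 8864 (decimal)
Convert one thousand eight hundred forty-nine (English words) → 1×1000 + 8×100 + 49 = 1849 (decimal)
Compute 8864 - 1849 = 7015
Convert 7015 (decimal) → 7015 = 7×1000 + 15 → seven thousand fifteen (English words)
seven thousand fifteen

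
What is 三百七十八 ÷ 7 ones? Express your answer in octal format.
Convert 三百七十八 (Chinese numeral) → 3×100 + 7×10 + 8 = 378 (decimal)
Convert 7 ones (place-value notation) → 7 (decimal)
Compute 378 ÷ 7 = 54
Convert 54 (decimal) → 54 = 6×8 + 6 → 0o66 (octal)
0o66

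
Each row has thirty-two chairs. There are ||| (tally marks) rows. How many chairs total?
Convert thirty-two (English words) → 32 (decimal)
Convert ||| (tally marks) → 3 (decimal)
Compute 32 × 3 = 96
96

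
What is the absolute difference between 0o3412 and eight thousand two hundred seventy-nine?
Convert 0o3412 (octal) → 3×512 + 4×64 + 1×8 + 2 = 1802 (decimal)
Convert eight thousand two hundred seventy-nine (English words) → 8×1000 + 2×100 + 79 = 8279 (decimal)
Compute |1802 - 8279| = 6477
6477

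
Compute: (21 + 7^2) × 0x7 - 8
Convert 7^2 (power) → 49 (decimal)
Convert 0x7 (hexadecimal) → 7 (decimal)
Expression in decimal: (21 + 49) × 7 - 8
Parentheses first: 21 + 49 = 70
Multiply: 70 × 7 = 490
Subtract: 490 - 8 = 482
482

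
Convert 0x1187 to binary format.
Convert 0x1187 (hexadecimal) → 1×4096 + 1×256 + 8×16 + 7 = 4487 (decimal)
Convert 4487 (decimal) → 4487 = 4096 + 256 + 128 + 4 + 2 + 1 → 0b1000110000111 (binary)
0b1000110000111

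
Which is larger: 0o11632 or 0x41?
Convert 0o11632 (octal) → 1×4096 + 1×512 + 6×64 + 3×8 + 2 = 5018 (decimal)
Convert 0x41 (hexadecimal) → 4×16 + 1 = 65 (decimal)
Compare 5018 vs 65: larger = 5018
5018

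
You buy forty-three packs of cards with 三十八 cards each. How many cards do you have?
Convert 三十八 (Chinese numeral) → 3×10 + 8 = 38 (decimal)
Convert forty-three (English words) → 43 (decimal)
Compute 38 × 43 = 1634
1634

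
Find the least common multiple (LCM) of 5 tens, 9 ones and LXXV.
Convert 5 tens, 9 ones (place-value notation) → 5×10 + 9 = 59 (decimal)
Convert LXXV (Roman numeral) → 50 + 10 + 10 + 5 = 75 (decimal)
Compute lcm(59, 75) = 4425
4425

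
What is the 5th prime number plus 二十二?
The 5th prime number = 11
Convert 二十二 (Chinese numeral) → 2×10 + 2 = 22 (decimal)
Compute 11 + 22 = 33
33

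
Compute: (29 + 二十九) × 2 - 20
Convert 二十九 (Chinese numeral) → 2×10 + 9 = 29 (decimal)
Expression in decimal: (29 + 29) × 2 - 20
Parentheses first: 29 + 29 = 58
Multiply: 58 × 2 = 116
Subtract: 116 - 20 = 96
96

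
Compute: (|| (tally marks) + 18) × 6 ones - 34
Convert || (tally marks) → 2 (decimal)
Convert 6 ones (place-value notation) → 6 (decimal)
Expression in decimal: (2 + 18) × 6 - 34
Parentheses first: 2 + 18 = 20
Multiply: 20 × 6 = 120
Subtract: 120 - 34 = 86
86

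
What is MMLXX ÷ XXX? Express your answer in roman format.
Convert MMLXX (Roman numeral) → 1000 + 1000 + 50 + 10 + 10 = 2070 (decimal)
Convert XXX (Roman numeral) → 10 + 10 + 10 = 30 (decimal)
Compute 2070 ÷ 30 = 69
Convert 69 (decimal) → 69 = 50 + 10 + 9 → LXIX (Roman numeral)
LXIX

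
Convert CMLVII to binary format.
Convert CMLVII (Roman numeral) → 900 + 50 + 5 + 1 + 1 = 957 (decimal)
Convert 957 (decimal) → 957 = 512 + 256 + 128 + 32 + 16 + 8 + 4 + 1 → 0b1110111101 (binary)
0b1110111101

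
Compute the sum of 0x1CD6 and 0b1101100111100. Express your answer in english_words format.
Convert 0x1CD6 (hexadecimal) → 1×4096 + 12×256 + 13×16 + 6 = 7382 (decimal)
Convert 0b1101100111100 (binary) → 4096 + 2048 + 512 + 256 + 32 + 16 + 8 + 4 = 6972 (decimal)
Compute 7382 + 6972 = 14354
Convert 14354 (decimal) → 14354 = 14×1000 + 3×100 + 54 → fourteen thousand three hundred fifty-four (English words)
fourteen thousand three hundred fifty-four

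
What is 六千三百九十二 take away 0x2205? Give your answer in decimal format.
Convert 六千三百九十二 (Chinese numeral) → 6×1000 + 3×100 + 9×10 + 2 = 6392 (decimal)
Convert 0x2205 (hexadecimal) → 2×4096 + 2×256 + 5 = 8709 (decimal)
Compute 6392 - 8709 = -2317
-2317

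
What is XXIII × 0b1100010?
Convert XXIII (Roman numeral) → 10 + 10 + 1 + 1 + 1 = 23 (decimal)
Convert 0b1100010 (binary) → 64 + 32 + 2 = 98 (decimal)
Compute 23 × 98 = 2254
2254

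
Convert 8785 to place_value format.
Convert 8785 (decimal) → 8785 = 8×1000 + 7×100 + 8×10 + 5 → 8 thousands, 7 hundreds, 8 tens, 5 ones (place-value notation)
8 thousands, 7 hundreds, 8 tens, 5 ones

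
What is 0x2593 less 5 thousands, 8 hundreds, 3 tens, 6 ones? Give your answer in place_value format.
Convert 0x2593 (hexadecimal) → 2×4096 + 5×256 + 9×16 + 3 = 9619 (decimal)
Convert 5 thousands, 8 hundreds, 3 tens, 6 ones (place-value notation) → 5×1000 + 8×100 + 3×10 + 6 = 5836 (decimal)
Compute 9619 - 5836 = 3783
Convert 3783 (decimal) → 3783 = 3×1000 + 7×100 + 8×10 + 3 → 3 thousands, 7 hundreds, 8 tens, 3 ones (place-value notation)
3 thousands, 7 hundreds, 8 tens, 3 ones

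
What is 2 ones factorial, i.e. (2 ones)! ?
Convert 2 ones (place-value notation) → 2 (decimal)
Compute 2! = 2
2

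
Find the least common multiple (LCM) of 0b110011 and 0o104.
Convert 0b110011 (binary) → 32 + 16 + 2 + 1 = 51 (decimal)
Convert 0o104 (octal) → 1×64 + 4 = 68 (decimal)
Compute lcm(51, 68) = 204
204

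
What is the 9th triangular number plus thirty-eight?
The 9th triangular number = 9×10/2 = 45
Convert thirty-eight (English words) → 38 (decimal)
Compute 45 + 38 = 83
83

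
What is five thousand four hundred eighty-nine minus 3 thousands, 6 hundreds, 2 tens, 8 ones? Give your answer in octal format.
Convert five thousand four hundred eighty-nine (English words) → 5×1000 + 4×100 + 89 = 5489 (decimal)
Convert 3 thousands, 6 hundreds, 2 tens, 8 ones (place-value notation) → 3×1000 + 6×100 + 2×10 + 8 = 3628 (decimal)
Compute 5489 - 3628 = 1861
Convert 1861 (decimal) → 1861 = 3×512 + 5×64 + 5 → 0o3505 (octal)
0o3505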